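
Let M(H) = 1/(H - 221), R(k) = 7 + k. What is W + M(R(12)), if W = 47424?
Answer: 9579647/202 ≈ 47424.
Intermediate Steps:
M(H) = 1/(-221 + H)
W + M(R(12)) = 47424 + 1/(-221 + (7 + 12)) = 47424 + 1/(-221 + 19) = 47424 + 1/(-202) = 47424 - 1/202 = 9579647/202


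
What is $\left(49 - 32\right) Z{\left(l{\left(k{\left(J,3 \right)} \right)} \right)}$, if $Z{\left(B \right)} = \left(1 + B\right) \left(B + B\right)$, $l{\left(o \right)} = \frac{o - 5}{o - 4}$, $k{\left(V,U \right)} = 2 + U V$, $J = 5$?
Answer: $\frac{10200}{169} \approx 60.355$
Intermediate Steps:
$l{\left(o \right)} = \frac{-5 + o}{-4 + o}$
$Z{\left(B \right)} = 2 B \left(1 + B\right)$ ($Z{\left(B \right)} = \left(1 + B\right) 2 B = 2 B \left(1 + B\right)$)
$\left(49 - 32\right) Z{\left(l{\left(k{\left(J,3 \right)} \right)} \right)} = \left(49 - 32\right) 2 \frac{-5 + \left(2 + 3 \cdot 5\right)}{-4 + \left(2 + 3 \cdot 5\right)} \left(1 + \frac{-5 + \left(2 + 3 \cdot 5\right)}{-4 + \left(2 + 3 \cdot 5\right)}\right) = 17 \cdot 2 \frac{-5 + \left(2 + 15\right)}{-4 + \left(2 + 15\right)} \left(1 + \frac{-5 + \left(2 + 15\right)}{-4 + \left(2 + 15\right)}\right) = 17 \cdot 2 \frac{-5 + 17}{-4 + 17} \left(1 + \frac{-5 + 17}{-4 + 17}\right) = 17 \cdot 2 \cdot \frac{1}{13} \cdot 12 \left(1 + \frac{1}{13} \cdot 12\right) = 17 \cdot 2 \cdot \frac{12}{13} \left(1 + \frac{12}{13}\right) = 17 \cdot 2 \cdot \frac{12}{13} \cdot \frac{25}{13} = 17 \cdot \frac{600}{169} = \frac{10200}{169}$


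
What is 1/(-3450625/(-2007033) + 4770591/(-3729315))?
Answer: 2494952757465/1097911335124 ≈ 2.2725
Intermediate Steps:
1/(-3450625/(-2007033) + 4770591/(-3729315)) = 1/(-3450625*(-1/2007033) + 4770591*(-1/3729315)) = 1/(3450625/2007033 - 1590197/1243105) = 1/(1097911335124/2494952757465) = 2494952757465/1097911335124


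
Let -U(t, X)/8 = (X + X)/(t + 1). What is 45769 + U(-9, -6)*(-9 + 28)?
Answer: 45541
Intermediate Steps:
U(t, X) = -16*X/(1 + t) (U(t, X) = -8*(X + X)/(t + 1) = -8*2*X/(1 + t) = -16*X/(1 + t))
45769 + U(-9, -6)*(-9 + 28) = 45769 + (-16*(-6)/(1 - 9))*(-9 + 28) = 45769 - 16*(-6)/(-8)*19 = 45769 - 16*(-6)*(-1/8)*19 = 45769 - 12*19 = 45769 - 228 = 45541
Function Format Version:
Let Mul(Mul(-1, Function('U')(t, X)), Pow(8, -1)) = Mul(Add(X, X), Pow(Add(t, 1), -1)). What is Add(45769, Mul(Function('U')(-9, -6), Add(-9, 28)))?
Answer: 45541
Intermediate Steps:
Function('U')(t, X) = Mul(-16, X, Pow(Add(1, t), -1)) (Function('U')(t, X) = Mul(-8, Mul(Add(X, X), Pow(Add(t, 1), -1))) = Mul(-8, Mul(Mul(2, X), Pow(Add(1, t), -1))) = Mul(-8, Mul(2, X, Pow(Add(1, t), -1))) = Mul(-16, X, Pow(Add(1, t), -1)))
Add(45769, Mul(Function('U')(-9, -6), Add(-9, 28))) = Add(45769, Mul(Mul(-16, -6, Pow(Add(1, -9), -1)), Add(-9, 28))) = Add(45769, Mul(Mul(-16, -6, Pow(-8, -1)), 19)) = Add(45769, Mul(Mul(-16, -6, Rational(-1, 8)), 19)) = Add(45769, Mul(-12, 19)) = Add(45769, -228) = 45541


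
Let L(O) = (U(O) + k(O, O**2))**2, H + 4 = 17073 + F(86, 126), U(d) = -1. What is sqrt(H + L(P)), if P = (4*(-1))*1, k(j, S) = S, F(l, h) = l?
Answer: 2*sqrt(4345) ≈ 131.83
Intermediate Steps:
P = -4 (P = -4*1 = -4)
H = 17155 (H = -4 + (17073 + 86) = -4 + 17159 = 17155)
L(O) = (-1 + O**2)**2
sqrt(H + L(P)) = sqrt(17155 + (-1 + (-4)**2)**2) = sqrt(17155 + (-1 + 16)**2) = sqrt(17155 + 15**2) = sqrt(17155 + 225) = sqrt(17380) = 2*sqrt(4345)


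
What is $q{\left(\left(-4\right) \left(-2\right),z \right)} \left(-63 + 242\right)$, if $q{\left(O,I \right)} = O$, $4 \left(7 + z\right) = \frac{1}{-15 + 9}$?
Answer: $1432$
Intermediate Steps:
$z = - \frac{169}{24}$ ($z = -7 + \frac{1}{4 \left(-15 + 9\right)} = -7 + \frac{1}{4 \left(-6\right)} = -7 + \frac{1}{4} \left(- \frac{1}{6}\right) = -7 - \frac{1}{24} = - \frac{169}{24} \approx -7.0417$)
$q{\left(\left(-4\right) \left(-2\right),z \right)} \left(-63 + 242\right) = \left(-4\right) \left(-2\right) \left(-63 + 242\right) = 8 \cdot 179 = 1432$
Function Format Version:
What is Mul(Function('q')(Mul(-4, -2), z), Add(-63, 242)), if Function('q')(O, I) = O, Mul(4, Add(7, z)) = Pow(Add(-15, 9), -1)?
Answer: 1432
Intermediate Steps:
z = Rational(-169, 24) (z = Add(-7, Mul(Rational(1, 4), Pow(Add(-15, 9), -1))) = Add(-7, Mul(Rational(1, 4), Pow(-6, -1))) = Add(-7, Mul(Rational(1, 4), Rational(-1, 6))) = Add(-7, Rational(-1, 24)) = Rational(-169, 24) ≈ -7.0417)
Mul(Function('q')(Mul(-4, -2), z), Add(-63, 242)) = Mul(Mul(-4, -2), Add(-63, 242)) = Mul(8, 179) = 1432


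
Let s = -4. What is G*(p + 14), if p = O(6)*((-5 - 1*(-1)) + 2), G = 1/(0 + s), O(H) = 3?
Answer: -2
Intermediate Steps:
G = -1/4 (G = 1/(0 - 4) = 1/(-4) = -1/4 ≈ -0.25000)
p = -6 (p = 3*((-5 - 1*(-1)) + 2) = 3*((-5 + 1) + 2) = 3*(-4 + 2) = 3*(-2) = -6)
G*(p + 14) = -(-6 + 14)/4 = -1/4*8 = -2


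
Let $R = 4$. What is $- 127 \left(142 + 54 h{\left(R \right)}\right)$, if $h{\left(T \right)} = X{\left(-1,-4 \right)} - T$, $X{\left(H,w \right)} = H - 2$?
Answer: $29972$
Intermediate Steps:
$X{\left(H,w \right)} = -2 + H$ ($X{\left(H,w \right)} = H - 2 = -2 + H$)
$h{\left(T \right)} = -3 - T$ ($h{\left(T \right)} = \left(-2 - 1\right) - T = -3 - T$)
$- 127 \left(142 + 54 h{\left(R \right)}\right) = - 127 \left(142 + 54 \left(-3 - 4\right)\right) = - 127 \left(142 + 54 \left(-7\right)\right) = - 127 \left(142 - 378\right) = \left(-127\right) \left(-236\right) = 29972$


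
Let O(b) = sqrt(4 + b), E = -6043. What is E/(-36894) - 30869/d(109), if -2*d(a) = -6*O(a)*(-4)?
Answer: 6043/36894 + 30869*sqrt(113)/1356 ≈ 242.16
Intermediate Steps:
d(a) = -12*sqrt(4 + a) (d(a) = -(-6*sqrt(4 + a))*(-4)/2 = -12*sqrt(4 + a))
E/(-36894) - 30869/d(109) = -6043/(-36894) - 30869*(-1/(12*sqrt(4 + 109))) = -6043*(-1/36894) - 30869*(-sqrt(113)/1356) = 6043/36894 - (-30869)*sqrt(113)/1356 = 6043/36894 + 30869*sqrt(113)/1356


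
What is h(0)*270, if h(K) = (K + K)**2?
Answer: 0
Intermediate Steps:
h(K) = 4*K**2 (h(K) = (2*K)**2 = 4*K**2)
h(0)*270 = (4*0**2)*270 = (4*0)*270 = 0*270 = 0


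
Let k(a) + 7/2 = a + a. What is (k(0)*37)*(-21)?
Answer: 5439/2 ≈ 2719.5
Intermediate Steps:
k(a) = -7/2 + 2*a (k(a) = -7/2 + (a + a) = -7/2 + 2*a)
(k(0)*37)*(-21) = ((-7/2 + 2*0)*37)*(-21) = ((-7/2 + 0)*37)*(-21) = -7/2*37*(-21) = -259/2*(-21) = 5439/2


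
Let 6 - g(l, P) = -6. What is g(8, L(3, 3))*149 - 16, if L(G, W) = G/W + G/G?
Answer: 1772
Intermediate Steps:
L(G, W) = 1 + G/W (L(G, W) = G/W + 1 = 1 + G/W)
g(l, P) = 12 (g(l, P) = 6 - 1*(-6) = 6 + 6 = 12)
g(8, L(3, 3))*149 - 16 = 12*149 - 16 = 1788 - 16 = 1772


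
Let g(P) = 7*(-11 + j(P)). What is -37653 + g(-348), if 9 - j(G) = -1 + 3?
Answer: -37681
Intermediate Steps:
j(G) = 7 (j(G) = 9 - (-1 + 3) = 9 - 1*2 = 9 - 2 = 7)
g(P) = -28 (g(P) = 7*(-11 + 7) = 7*(-4) = -28)
-37653 + g(-348) = -37653 - 28 = -37681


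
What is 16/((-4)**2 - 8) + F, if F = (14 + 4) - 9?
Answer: 11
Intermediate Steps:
F = 9 (F = 18 - 9 = 9)
16/((-4)**2 - 8) + F = 16/((-4)**2 - 8) + 9 = 16/(16 - 8) + 9 = 16/8 + 9 = (1/8)*16 + 9 = 2 + 9 = 11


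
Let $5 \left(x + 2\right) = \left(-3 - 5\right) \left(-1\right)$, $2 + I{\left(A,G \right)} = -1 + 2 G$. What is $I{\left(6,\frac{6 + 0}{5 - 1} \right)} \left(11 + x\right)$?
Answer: $0$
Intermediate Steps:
$I{\left(A,G \right)} = -3 + 2 G$ ($I{\left(A,G \right)} = -2 + \left(-1 + 2 G\right) = -3 + 2 G$)
$x = - \frac{2}{5}$ ($x = -2 + \frac{\left(-3 - 5\right) \left(-1\right)}{5} = -2 + \frac{\left(-8\right) \left(-1\right)}{5} = -2 + \frac{1}{5} \cdot 8 = -2 + \frac{8}{5} = - \frac{2}{5} \approx -0.4$)
$I{\left(6,\frac{6 + 0}{5 - 1} \right)} \left(11 + x\right) = \left(-3 + 2 \frac{6 + 0}{5 - 1}\right) \left(11 - \frac{2}{5}\right) = \left(-3 + 2 \cdot \frac{6}{4}\right) \frac{53}{5} = \left(-3 + 2 \cdot 6 \cdot \frac{1}{4}\right) \frac{53}{5} = \left(-3 + 2 \cdot \frac{3}{2}\right) \frac{53}{5} = \left(-3 + 3\right) \frac{53}{5} = 0 \cdot \frac{53}{5} = 0$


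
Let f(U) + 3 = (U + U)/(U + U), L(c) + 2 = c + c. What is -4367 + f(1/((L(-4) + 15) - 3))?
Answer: -4369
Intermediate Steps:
L(c) = -2 + 2*c (L(c) = -2 + (c + c) = -2 + 2*c)
f(U) = -2 (f(U) = -3 + (U + U)/(U + U) = -3 + (2*U)/((2*U)) = -3 + (2*U)*(1/(2*U)) = -3 + 1 = -2)
-4367 + f(1/((L(-4) + 15) - 3)) = -4367 - 2 = -4369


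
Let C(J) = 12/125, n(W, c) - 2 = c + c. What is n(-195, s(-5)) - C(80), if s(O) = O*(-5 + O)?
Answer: 12738/125 ≈ 101.90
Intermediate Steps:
n(W, c) = 2 + 2*c (n(W, c) = 2 + (c + c) = 2 + 2*c)
C(J) = 12/125 (C(J) = 12*(1/125) = 12/125)
n(-195, s(-5)) - C(80) = (2 + 2*(-5*(-5 - 5))) - 1*12/125 = (2 + 2*(-5*(-10))) - 12/125 = (2 + 2*50) - 12/125 = (2 + 100) - 12/125 = 102 - 12/125 = 12738/125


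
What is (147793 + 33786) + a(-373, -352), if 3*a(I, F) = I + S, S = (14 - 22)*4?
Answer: 181444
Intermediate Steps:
S = -32 (S = -8*4 = -32)
a(I, F) = -32/3 + I/3 (a(I, F) = (I - 32)/3 = (-32 + I)/3 = -32/3 + I/3)
(147793 + 33786) + a(-373, -352) = (147793 + 33786) + (-32/3 + (⅓)*(-373)) = 181579 + (-32/3 - 373/3) = 181579 - 135 = 181444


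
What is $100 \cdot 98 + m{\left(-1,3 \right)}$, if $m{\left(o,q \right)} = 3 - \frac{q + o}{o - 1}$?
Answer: $9804$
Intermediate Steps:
$m{\left(o,q \right)} = 3 - \frac{o + q}{-1 + o}$
$100 \cdot 98 + m{\left(-1,3 \right)} = 100 \cdot 98 + \frac{-3 - 3 + 2 \left(-1\right)}{-1 - 1} = 9800 + \frac{-3 - 3 - 2}{-2} = 9800 - -4 = 9800 + 4 = 9804$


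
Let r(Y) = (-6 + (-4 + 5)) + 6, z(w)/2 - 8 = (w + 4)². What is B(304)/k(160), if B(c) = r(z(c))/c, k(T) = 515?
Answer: 1/156560 ≈ 6.3873e-6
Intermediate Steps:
z(w) = 16 + 2*(4 + w)² (z(w) = 16 + 2*(w + 4)² = 16 + 2*(4 + w)²)
r(Y) = 1 (r(Y) = (-6 + 1) + 6 = -5 + 6 = 1)
B(c) = 1/c
B(304)/k(160) = 1/(304*515) = (1/304)*(1/515) = 1/156560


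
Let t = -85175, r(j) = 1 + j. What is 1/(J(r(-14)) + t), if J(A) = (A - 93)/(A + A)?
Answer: -13/1107222 ≈ -1.1741e-5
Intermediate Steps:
J(A) = (-93 + A)/(2*A) (J(A) = (-93 + A)/((2*A)) = (-93 + A)*(1/(2*A)) = (-93 + A)/(2*A))
1/(J(r(-14)) + t) = 1/((-93 + (1 - 14))/(2*(1 - 14)) - 85175) = 1/((1/2)*(-93 - 13)/(-13) - 85175) = 1/((1/2)*(-1/13)*(-106) - 85175) = 1/(53/13 - 85175) = 1/(-1107222/13) = -13/1107222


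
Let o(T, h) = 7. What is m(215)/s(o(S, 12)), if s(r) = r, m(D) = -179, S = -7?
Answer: -179/7 ≈ -25.571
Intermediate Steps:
m(215)/s(o(S, 12)) = -179/7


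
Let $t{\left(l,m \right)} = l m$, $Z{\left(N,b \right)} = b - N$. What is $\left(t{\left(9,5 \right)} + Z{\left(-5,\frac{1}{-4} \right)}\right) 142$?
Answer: $\frac{14129}{2} \approx 7064.5$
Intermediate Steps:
$\left(t{\left(9,5 \right)} + Z{\left(-5,\frac{1}{-4} \right)}\right) 142 = \left(9 \cdot 5 + \left(\frac{1}{-4} - -5\right)\right) 142 = \left(45 + \left(- \frac{1}{4} + 5\right)\right) 142 = \left(45 + \frac{19}{4}\right) 142 = \frac{199}{4} \cdot 142 = \frac{14129}{2}$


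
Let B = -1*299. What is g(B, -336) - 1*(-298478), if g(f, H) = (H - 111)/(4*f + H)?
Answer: 457268743/1532 ≈ 2.9848e+5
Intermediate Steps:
B = -299
g(f, H) = (-111 + H)/(H + 4*f)
g(B, -336) - 1*(-298478) = (-111 - 336)/(-336 + 4*(-299)) - 1*(-298478) = -447/(-336 - 1196) + 298478 = -447/(-1532) + 298478 = -1/1532*(-447) + 298478 = 447/1532 + 298478 = 457268743/1532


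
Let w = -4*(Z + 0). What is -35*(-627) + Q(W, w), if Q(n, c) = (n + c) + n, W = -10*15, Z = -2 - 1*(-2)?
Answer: 21645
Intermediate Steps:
Z = 0 (Z = -2 + 2 = 0)
W = -150
w = 0 (w = -4*(0 + 0) = -4*0 = 0)
Q(n, c) = c + 2*n (Q(n, c) = (c + n) + n = c + 2*n)
-35*(-627) + Q(W, w) = -35*(-627) + (0 + 2*(-150)) = 21945 + (0 - 300) = 21945 - 300 = 21645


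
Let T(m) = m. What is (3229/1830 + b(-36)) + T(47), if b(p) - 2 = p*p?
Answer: 2464579/1830 ≈ 1346.8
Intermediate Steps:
b(p) = 2 + p² (b(p) = 2 + p*p = 2 + p²)
(3229/1830 + b(-36)) + T(47) = (3229/1830 + (2 + (-36)²)) + 47 = (3229*(1/1830) + (2 + 1296)) + 47 = (3229/1830 + 1298) + 47 = 2378569/1830 + 47 = 2464579/1830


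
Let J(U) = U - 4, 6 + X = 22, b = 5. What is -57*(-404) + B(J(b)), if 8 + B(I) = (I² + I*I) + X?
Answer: 23038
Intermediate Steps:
X = 16 (X = -6 + 22 = 16)
J(U) = -4 + U
B(I) = 8 + 2*I² (B(I) = -8 + ((I² + I*I) + 16) = -8 + ((I² + I²) + 16) = -8 + (2*I² + 16) = -8 + (16 + 2*I²) = 8 + 2*I²)
-57*(-404) + B(J(b)) = -57*(-404) + (8 + 2*(-4 + 5)²) = 23028 + (8 + 2*1²) = 23028 + (8 + 2*1) = 23028 + (8 + 2) = 23028 + 10 = 23038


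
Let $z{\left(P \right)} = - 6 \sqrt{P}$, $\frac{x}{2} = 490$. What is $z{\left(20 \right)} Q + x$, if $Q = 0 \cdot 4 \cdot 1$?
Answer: $980$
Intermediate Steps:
$x = 980$ ($x = 2 \cdot 490 = 980$)
$Q = 0$ ($Q = 0 \cdot 1 = 0$)
$z{\left(20 \right)} Q + x = - 6 \sqrt{20} \cdot 0 + 980 = - 6 \cdot 2 \sqrt{5} \cdot 0 + 980 = - 12 \sqrt{5} \cdot 0 + 980 = 0 + 980 = 980$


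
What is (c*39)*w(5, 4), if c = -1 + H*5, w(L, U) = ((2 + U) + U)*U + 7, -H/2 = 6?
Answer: -111813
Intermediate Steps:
H = -12 (H = -2*6 = -12)
w(L, U) = 7 + U*(2 + 2*U) (w(L, U) = (2 + 2*U)*U + 7 = U*(2 + 2*U) + 7 = 7 + U*(2 + 2*U))
c = -61 (c = -1 - 12*5 = -1 - 60 = -61)
(c*39)*w(5, 4) = (-61*39)*(7 + 2*4 + 2*4²) = -2379*(7 + 8 + 2*16) = -2379*(7 + 8 + 32) = -2379*47 = -111813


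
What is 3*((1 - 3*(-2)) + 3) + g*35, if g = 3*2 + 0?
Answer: 240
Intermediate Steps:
g = 6 (g = 6 + 0 = 6)
3*((1 - 3*(-2)) + 3) + g*35 = 3*((1 - 3*(-2)) + 3) + 6*35 = 3*((1 + 6) + 3) + 210 = 3*(7 + 3) + 210 = 3*10 + 210 = 30 + 210 = 240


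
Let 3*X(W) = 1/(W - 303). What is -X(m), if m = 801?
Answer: -1/1494 ≈ -0.00066934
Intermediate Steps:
X(W) = 1/(3*(-303 + W)) (X(W) = 1/(3*(W - 303)) = 1/(3*(-303 + W)))
-X(m) = -1/(3*(-303 + 801)) = -1/(3*498) = -1*1/1494 = -1/1494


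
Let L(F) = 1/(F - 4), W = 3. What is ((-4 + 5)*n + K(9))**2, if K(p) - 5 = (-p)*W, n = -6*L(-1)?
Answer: 10816/25 ≈ 432.64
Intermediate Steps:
L(F) = 1/(-4 + F)
n = 6/5 (n = -6/(-4 - 1) = -6/(-5) = -6*(-1/5) = 6/5 ≈ 1.2000)
K(p) = 5 - 3*p (K(p) = 5 - p*3 = 5 - 3*p)
((-4 + 5)*n + K(9))**2 = ((-4 + 5)*(6/5) + (5 - 3*9))**2 = (1*(6/5) + (5 - 27))**2 = (6/5 - 22)**2 = (-104/5)**2 = 10816/25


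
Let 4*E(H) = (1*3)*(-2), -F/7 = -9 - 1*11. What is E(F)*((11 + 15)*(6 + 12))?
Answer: -702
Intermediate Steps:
F = 140 (F = -7*(-9 - 1*11) = -7*(-9 - 11) = -7*(-20) = 140)
E(H) = -3/2 (E(H) = ((1*3)*(-2))/4 = (3*(-2))/4 = (1/4)*(-6) = -3/2)
E(F)*((11 + 15)*(6 + 12)) = -3*(11 + 15)*(6 + 12)/2 = -39*18 = -3/2*468 = -702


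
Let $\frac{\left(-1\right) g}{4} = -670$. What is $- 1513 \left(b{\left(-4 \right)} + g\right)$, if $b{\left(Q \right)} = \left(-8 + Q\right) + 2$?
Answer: $-4039710$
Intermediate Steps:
$g = 2680$ ($g = \left(-4\right) \left(-670\right) = 2680$)
$b{\left(Q \right)} = -6 + Q$
$- 1513 \left(b{\left(-4 \right)} + g\right) = - 1513 \left(\left(-6 - 4\right) + 2680\right) = - 1513 \left(-10 + 2680\right) = \left(-1513\right) 2670 = -4039710$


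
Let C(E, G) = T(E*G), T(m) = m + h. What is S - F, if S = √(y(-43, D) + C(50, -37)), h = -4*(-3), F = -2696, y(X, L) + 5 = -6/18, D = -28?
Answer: 2696 + I*√16590/3 ≈ 2696.0 + 42.934*I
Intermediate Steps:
y(X, L) = -16/3 (y(X, L) = -5 - 6/18 = -5 - 6*1/18 = -5 - ⅓ = -16/3)
h = 12
T(m) = 12 + m (T(m) = m + 12 = 12 + m)
C(E, G) = 12 + E*G
S = I*√16590/3 (S = √(-16/3 + (12 + 50*(-37))) = √(-16/3 + (12 - 1850)) = √(-16/3 - 1838) = √(-5530/3) = I*√16590/3 ≈ 42.934*I)
S - F = I*√16590/3 - 1*(-2696) = I*√16590/3 + 2696 = 2696 + I*√16590/3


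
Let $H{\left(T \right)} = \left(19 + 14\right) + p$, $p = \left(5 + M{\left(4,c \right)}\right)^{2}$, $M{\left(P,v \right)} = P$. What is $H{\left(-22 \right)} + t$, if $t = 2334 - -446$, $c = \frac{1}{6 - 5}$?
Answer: $2894$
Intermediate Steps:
$c = 1$ ($c = 1^{-1} = 1$)
$p = 81$ ($p = \left(5 + 4\right)^{2} = 9^{2} = 81$)
$H{\left(T \right)} = 114$ ($H{\left(T \right)} = \left(19 + 14\right) + 81 = 33 + 81 = 114$)
$t = 2780$ ($t = 2334 + 446 = 2780$)
$H{\left(-22 \right)} + t = 114 + 2780 = 2894$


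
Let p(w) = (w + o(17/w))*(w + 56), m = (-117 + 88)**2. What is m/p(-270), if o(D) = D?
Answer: 113535/7802119 ≈ 0.014552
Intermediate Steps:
m = 841 (m = (-29)**2 = 841)
p(w) = (56 + w)*(w + 17/w) (p(w) = (w + 17/w)*(w + 56) = (w + 17/w)*(56 + w) = (56 + w)*(w + 17/w))
m/p(-270) = 841/(17 + (-270)**2 + 56*(-270) + 952/(-270)) = 841/(17 + 72900 - 15120 + 952*(-1/270)) = 841/(17 + 72900 - 15120 - 476/135) = 841/(7802119/135) = 841*(135/7802119) = 113535/7802119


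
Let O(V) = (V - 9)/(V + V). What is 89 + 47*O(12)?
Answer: 759/8 ≈ 94.875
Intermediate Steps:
O(V) = (-9 + V)/(2*V) (O(V) = (-9 + V)/((2*V)) = (-9 + V)*(1/(2*V)) = (-9 + V)/(2*V))
89 + 47*O(12) = 89 + 47*((½)*(-9 + 12)/12) = 89 + 47*((½)*(1/12)*3) = 89 + 47*(⅛) = 89 + 47/8 = 759/8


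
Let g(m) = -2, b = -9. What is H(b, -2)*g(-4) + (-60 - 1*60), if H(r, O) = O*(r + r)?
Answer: -192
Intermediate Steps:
H(r, O) = 2*O*r (H(r, O) = O*(2*r) = 2*O*r)
H(b, -2)*g(-4) + (-60 - 1*60) = (2*(-2)*(-9))*(-2) + (-60 - 1*60) = 36*(-2) + (-60 - 60) = -72 - 120 = -192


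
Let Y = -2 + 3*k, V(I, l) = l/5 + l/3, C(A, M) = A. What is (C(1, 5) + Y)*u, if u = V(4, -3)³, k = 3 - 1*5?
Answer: 3584/125 ≈ 28.672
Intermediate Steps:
V(I, l) = 8*l/15 (V(I, l) = l*(⅕) + l*(⅓) = l/5 + l/3 = 8*l/15)
k = -2 (k = 3 - 5 = -2)
u = -512/125 (u = ((8/15)*(-3))³ = (-8/5)³ = -512/125 ≈ -4.0960)
Y = -8 (Y = -2 + 3*(-2) = -2 - 6 = -8)
(C(1, 5) + Y)*u = (1 - 8)*(-512/125) = -7*(-512/125) = 3584/125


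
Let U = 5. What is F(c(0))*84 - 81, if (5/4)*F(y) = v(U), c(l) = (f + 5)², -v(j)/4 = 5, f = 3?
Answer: -1425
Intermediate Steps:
v(j) = -20 (v(j) = -4*5 = -20)
c(l) = 64 (c(l) = (3 + 5)² = 8² = 64)
F(y) = -16 (F(y) = (⅘)*(-20) = -16)
F(c(0))*84 - 81 = -16*84 - 81 = -1344 - 81 = -1425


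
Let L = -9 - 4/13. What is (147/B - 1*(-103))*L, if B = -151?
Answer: -1864126/1963 ≈ -949.63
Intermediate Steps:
L = -121/13 (L = -9 - 4/13 = -121/13 ≈ -9.3077)
(147/B - 1*(-103))*L = (147/(-151) - 1*(-103))*(-121/13) = (147*(-1/151) + 103)*(-121/13) = (-147/151 + 103)*(-121/13) = (15406/151)*(-121/13) = -1864126/1963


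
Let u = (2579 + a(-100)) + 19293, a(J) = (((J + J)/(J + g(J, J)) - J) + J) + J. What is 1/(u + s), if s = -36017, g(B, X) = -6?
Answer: -53/754885 ≈ -7.0209e-5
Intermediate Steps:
a(J) = J + 2*J/(-6 + J) (a(J) = (((J + J)/(J - 6) - J) + J) + J = (((2*J)/(-6 + J) - J) + J) + J = ((2*J/(-6 + J) - J) + J) + J = ((-J + 2*J/(-6 + J)) + J) + J = 2*J/(-6 + J) + J = J + 2*J/(-6 + J))
u = 1154016/53 (u = (2579 - 100*(-4 - 100)/(-6 - 100)) + 19293 = (2579 - 100*(-104)/(-106)) + 19293 = (2579 - 100*(-1/106)*(-104)) + 19293 = (2579 - 5200/53) + 19293 = 131487/53 + 19293 = 1154016/53 ≈ 21774.)
1/(u + s) = 1/(1154016/53 - 36017) = 1/(-754885/53) = -53/754885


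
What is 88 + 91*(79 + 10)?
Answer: 8187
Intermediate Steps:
88 + 91*(79 + 10) = 88 + 91*89 = 88 + 8099 = 8187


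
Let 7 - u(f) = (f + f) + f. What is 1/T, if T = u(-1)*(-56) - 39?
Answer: -1/599 ≈ -0.0016694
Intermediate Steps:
u(f) = 7 - 3*f (u(f) = 7 - ((f + f) + f) = 7 - (2*f + f) = 7 - 3*f)
T = -599 (T = (7 - 3*(-1))*(-56) - 39 = (7 + 3)*(-56) - 39 = 10*(-56) - 39 = -560 - 39 = -599)
1/T = 1/(-599) = -1/599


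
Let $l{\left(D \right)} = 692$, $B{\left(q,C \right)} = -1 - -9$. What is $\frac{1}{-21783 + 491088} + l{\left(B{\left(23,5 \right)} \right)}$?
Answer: $\frac{324759061}{469305} \approx 692.0$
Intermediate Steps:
$B{\left(q,C \right)} = 8$ ($B{\left(q,C \right)} = -1 + 9 = 8$)
$\frac{1}{-21783 + 491088} + l{\left(B{\left(23,5 \right)} \right)} = \frac{1}{-21783 + 491088} + 692 = \frac{1}{469305} + 692 = \frac{324759061}{469305}$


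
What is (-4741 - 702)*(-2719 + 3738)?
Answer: -5546417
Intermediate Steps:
(-4741 - 702)*(-2719 + 3738) = -5443*1019 = -5546417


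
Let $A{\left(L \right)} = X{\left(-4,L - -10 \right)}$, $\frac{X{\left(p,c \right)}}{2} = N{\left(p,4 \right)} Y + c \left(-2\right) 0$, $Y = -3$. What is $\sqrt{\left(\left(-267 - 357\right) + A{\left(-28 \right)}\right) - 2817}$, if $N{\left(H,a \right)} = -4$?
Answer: $i \sqrt{3417} \approx 58.455 i$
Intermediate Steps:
$X{\left(p,c \right)} = 24$ ($X{\left(p,c \right)} = 2 \left(\left(-4\right) \left(-3\right) + c \left(-2\right) 0\right) = 2 \left(12 + - 2 c 0\right) = 2 \left(12 + 0\right) = 2 \cdot 12 = 24$)
$A{\left(L \right)} = 24$
$\sqrt{\left(\left(-267 - 357\right) + A{\left(-28 \right)}\right) - 2817} = \sqrt{\left(\left(-267 - 357\right) + 24\right) - 2817} = \sqrt{\left(-624 + 24\right) - 2817} = \sqrt{-600 - 2817} = \sqrt{-3417} = i \sqrt{3417}$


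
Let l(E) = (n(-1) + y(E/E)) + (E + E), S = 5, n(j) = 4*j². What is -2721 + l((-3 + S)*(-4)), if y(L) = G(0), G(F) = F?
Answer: -2733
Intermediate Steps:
y(L) = 0
l(E) = 4 + 2*E (l(E) = (4*(-1)² + 0) + (E + E) = (4*1 + 0) + 2*E = (4 + 0) + 2*E = 4 + 2*E)
-2721 + l((-3 + S)*(-4)) = -2721 + (4 + 2*((-3 + 5)*(-4))) = -2721 + (4 + 2*(2*(-4))) = -2721 + (4 + 2*(-8)) = -2721 + (4 - 16) = -2721 - 12 = -2733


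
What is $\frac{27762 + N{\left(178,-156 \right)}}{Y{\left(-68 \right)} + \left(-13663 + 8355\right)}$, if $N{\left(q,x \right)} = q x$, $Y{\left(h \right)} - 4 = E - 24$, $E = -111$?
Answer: $\frac{2}{1813} \approx 0.0011031$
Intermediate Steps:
$Y{\left(h \right)} = -131$ ($Y{\left(h \right)} = 4 - 135 = -131$)
$\frac{27762 + N{\left(178,-156 \right)}}{Y{\left(-68 \right)} + \left(-13663 + 8355\right)} = \frac{27762 + 178 \left(-156\right)}{-131 + \left(-13663 + 8355\right)} = \frac{27762 - 27768}{-131 - 5308} = - \frac{6}{-5439} = \left(-6\right) \left(- \frac{1}{5439}\right) = \frac{2}{1813}$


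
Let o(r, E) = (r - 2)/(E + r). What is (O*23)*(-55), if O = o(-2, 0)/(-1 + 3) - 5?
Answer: 5060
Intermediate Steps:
o(r, E) = (-2 + r)/(E + r)
O = -4 (O = ((-2 - 2)/(0 - 2))/(-1 + 3) - 5 = (-4/(-2))/2 - 5 = -½*(-4)*(½) - 5 = 2*(½) - 5 = 1 - 5 = -4)
(O*23)*(-55) = -4*23*(-55) = -92*(-55) = 5060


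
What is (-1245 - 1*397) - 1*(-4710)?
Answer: 3068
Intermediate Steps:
(-1245 - 1*397) - 1*(-4710) = (-1245 - 397) + 4710 = -1642 + 4710 = 3068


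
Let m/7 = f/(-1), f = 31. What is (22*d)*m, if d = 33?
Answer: -157542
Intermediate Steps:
m = -217 (m = 7*(31/(-1)) = 7*(31*(-1)) = 7*(-31) = -217)
(22*d)*m = (22*33)*(-217) = 726*(-217) = -157542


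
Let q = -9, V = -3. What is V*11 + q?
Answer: -42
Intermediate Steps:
V*11 + q = -3*11 - 9 = -33 - 9 = -42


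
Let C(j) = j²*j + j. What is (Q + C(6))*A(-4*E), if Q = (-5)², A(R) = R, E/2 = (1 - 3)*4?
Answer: 15808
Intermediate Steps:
E = -16 (E = 2*((1 - 3)*4) = 2*(-2*4) = 2*(-8) = -16)
Q = 25
C(j) = j + j³ (C(j) = j³ + j = j + j³)
(Q + C(6))*A(-4*E) = (25 + (6 + 6³))*(-4*(-16)) = (25 + (6 + 216))*64 = (25 + 222)*64 = 247*64 = 15808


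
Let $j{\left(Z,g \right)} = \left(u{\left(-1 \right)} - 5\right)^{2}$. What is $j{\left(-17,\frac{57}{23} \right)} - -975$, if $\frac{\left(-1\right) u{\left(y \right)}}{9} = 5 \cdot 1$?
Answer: $3475$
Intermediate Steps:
$u{\left(y \right)} = -45$ ($u{\left(y \right)} = - 9 \cdot 5 \cdot 1 = \left(-9\right) 5 = -45$)
$j{\left(Z,g \right)} = 2500$ ($j{\left(Z,g \right)} = \left(-45 - 5\right)^{2} = \left(-50\right)^{2} = 2500$)
$j{\left(-17,\frac{57}{23} \right)} - -975 = 2500 - -975 = 2500 + 975 = 3475$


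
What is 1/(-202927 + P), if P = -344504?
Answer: -1/547431 ≈ -1.8267e-6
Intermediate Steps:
1/(-202927 + P) = 1/(-202927 - 344504) = 1/(-547431) = -1/547431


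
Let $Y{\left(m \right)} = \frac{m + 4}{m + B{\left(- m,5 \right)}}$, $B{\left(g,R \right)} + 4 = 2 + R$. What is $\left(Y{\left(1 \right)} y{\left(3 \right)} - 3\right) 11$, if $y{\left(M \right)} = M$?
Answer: $\frac{33}{4} \approx 8.25$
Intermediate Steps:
$B{\left(g,R \right)} = -2 + R$ ($B{\left(g,R \right)} = -4 + \left(2 + R\right) = -2 + R$)
$Y{\left(m \right)} = \frac{4 + m}{3 + m}$ ($Y{\left(m \right)} = \frac{m + 4}{m + \left(-2 + 5\right)} = \frac{4 + m}{m + 3} = \frac{4 + m}{3 + m}$)
$\left(Y{\left(1 \right)} y{\left(3 \right)} - 3\right) 11 = \left(\frac{4 + 1}{3 + 1} \cdot 3 - 3\right) 11 = \left(\frac{1}{4} \cdot 5 \cdot 3 - 3\right) 11 = \left(\frac{5}{4} \cdot 3 - 3\right) 11 = \left(\frac{15}{4} - 3\right) 11 = \frac{3}{4} \cdot 11 = \frac{33}{4}$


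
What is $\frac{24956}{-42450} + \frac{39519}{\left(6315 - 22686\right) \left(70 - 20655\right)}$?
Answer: $- \frac{93426893599}{158950268175} \approx -0.58777$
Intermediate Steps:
$\frac{24956}{-42450} + \frac{39519}{\left(6315 - 22686\right) \left(70 - 20655\right)} = 24956 \left(- \frac{1}{42450}\right) + \frac{39519}{\left(-16371\right) \left(-20585\right)} = - \frac{12478}{21225} + \frac{39519}{336997035} = - \frac{12478}{21225} + 39519 \cdot \frac{1}{336997035} = - \frac{12478}{21225} + \frac{4391}{37444115} = - \frac{93426893599}{158950268175}$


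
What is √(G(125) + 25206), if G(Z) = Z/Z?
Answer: √25207 ≈ 158.77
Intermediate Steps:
G(Z) = 1
√(G(125) + 25206) = √(1 + 25206) = √25207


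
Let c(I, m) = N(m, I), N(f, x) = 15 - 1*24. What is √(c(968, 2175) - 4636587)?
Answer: 2*I*√1159149 ≈ 2153.3*I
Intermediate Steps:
N(f, x) = -9 (N(f, x) = 15 - 24 = -9)
c(I, m) = -9
√(c(968, 2175) - 4636587) = √(-9 - 4636587) = √(-4636596) = 2*I*√1159149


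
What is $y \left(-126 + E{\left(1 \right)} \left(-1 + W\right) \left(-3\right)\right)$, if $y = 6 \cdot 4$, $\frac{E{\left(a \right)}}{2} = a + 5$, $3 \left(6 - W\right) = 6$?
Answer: $-5616$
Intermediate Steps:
$W = 4$ ($W = 6 - 2 = 4$)
$E{\left(a \right)} = 10 + 2 a$ ($E{\left(a \right)} = 2 \left(a + 5\right) = 2 \left(5 + a\right) = 10 + 2 a$)
$y = 24$
$y \left(-126 + E{\left(1 \right)} \left(-1 + W\right) \left(-3\right)\right) = 24 \left(-126 + \left(10 + 2 \cdot 1\right) \left(-1 + 4\right) \left(-3\right)\right) = 24 \left(-126 + \left(10 + 2\right) 3 \left(-3\right)\right) = 24 \left(-126 + 12 \cdot 3 \left(-3\right)\right) = 24 \left(-126 + 36 \left(-3\right)\right) = 24 \left(-126 - 108\right) = 24 \left(-234\right) = -5616$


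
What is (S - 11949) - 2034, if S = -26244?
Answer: -40227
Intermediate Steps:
(S - 11949) - 2034 = (-26244 - 11949) - 2034 = -38193 - 2034 = -40227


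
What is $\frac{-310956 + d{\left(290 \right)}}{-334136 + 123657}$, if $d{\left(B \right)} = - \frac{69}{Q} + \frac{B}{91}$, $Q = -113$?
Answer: $\frac{3197521499}{2164355557} \approx 1.4774$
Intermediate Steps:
$d{\left(B \right)} = \frac{69}{113} + \frac{B}{91}$ ($d{\left(B \right)} = - \frac{69}{-113} + \frac{B}{91} = \left(-69\right) \left(- \frac{1}{113}\right) + B \frac{1}{91} = \frac{69}{113} + \frac{B}{91}$)
$\frac{-310956 + d{\left(290 \right)}}{-334136 + 123657} = \frac{-310956 + \left(\frac{69}{113} + \frac{1}{91} \cdot 290\right)}{-334136 + 123657} = \frac{-310956 + \left(\frac{69}{113} + \frac{290}{91}\right)}{-210479} = \left(-310956 + \frac{39049}{10283}\right) \left(- \frac{1}{210479}\right) = \left(- \frac{3197521499}{10283}\right) \left(- \frac{1}{210479}\right) = \frac{3197521499}{2164355557}$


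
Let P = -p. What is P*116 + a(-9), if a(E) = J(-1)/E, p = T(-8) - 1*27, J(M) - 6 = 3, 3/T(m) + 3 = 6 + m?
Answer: 16003/5 ≈ 3200.6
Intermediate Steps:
T(m) = 3/(3 + m) (T(m) = 3/(-3 + (6 + m)) = 3/(3 + m))
J(M) = 9 (J(M) = 6 + 3 = 9)
p = -138/5 (p = 3/(3 - 8) - 1*27 = 3/(-5) - 27 = 3*(-1/5) - 27 = -3/5 - 27 = -138/5 ≈ -27.600)
a(E) = 9/E
P = 138/5 (P = -1*(-138/5) = 138/5 ≈ 27.600)
P*116 + a(-9) = (138/5)*116 + 9/(-9) = 16008/5 + 9*(-1/9) = 16008/5 - 1 = 16003/5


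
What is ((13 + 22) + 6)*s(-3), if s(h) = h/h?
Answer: 41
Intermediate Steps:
s(h) = 1
((13 + 22) + 6)*s(-3) = ((13 + 22) + 6)*1 = (35 + 6)*1 = 41*1 = 41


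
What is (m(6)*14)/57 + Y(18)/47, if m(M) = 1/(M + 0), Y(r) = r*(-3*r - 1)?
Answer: -168961/8037 ≈ -21.023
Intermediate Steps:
Y(r) = r*(-1 - 3*r)
m(M) = 1/M
(m(6)*14)/57 + Y(18)/47 = (14/6)/57 - 1*18*(1 + 3*18)/47 = ((1/6)*14)*(1/57) - 1*18*(1 + 54)*(1/47) = (7/3)*(1/57) - 1*18*55*(1/47) = 7/171 - 990*1/47 = 7/171 - 990/47 = -168961/8037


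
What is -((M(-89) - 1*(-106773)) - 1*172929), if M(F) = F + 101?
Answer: 66144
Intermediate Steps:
M(F) = 101 + F
-((M(-89) - 1*(-106773)) - 1*172929) = -(((101 - 89) - 1*(-106773)) - 1*172929) = -((12 + 106773) - 172929) = -(106785 - 172929) = -1*(-66144) = 66144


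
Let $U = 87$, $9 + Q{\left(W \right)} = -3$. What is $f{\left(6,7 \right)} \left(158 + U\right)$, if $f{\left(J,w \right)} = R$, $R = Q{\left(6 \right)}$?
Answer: $-2940$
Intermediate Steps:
$Q{\left(W \right)} = -12$ ($Q{\left(W \right)} = -9 - 3 = -12$)
$R = -12$
$f{\left(J,w \right)} = -12$
$f{\left(6,7 \right)} \left(158 + U\right) = - 12 \left(158 + 87\right) = \left(-12\right) 245 = -2940$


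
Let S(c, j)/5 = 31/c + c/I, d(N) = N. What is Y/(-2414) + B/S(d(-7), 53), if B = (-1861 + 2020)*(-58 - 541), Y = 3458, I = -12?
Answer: 567853069/114665 ≈ 4952.3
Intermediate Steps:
S(c, j) = 155/c - 5*c/12 (S(c, j) = 5*(31/c + c/(-12)) = 5*(31/c + c*(-1/12)) = 5*(31/c - c/12) = 155/c - 5*c/12)
B = -95241 (B = 159*(-599) = -95241)
Y/(-2414) + B/S(d(-7), 53) = 3458/(-2414) - 95241/(155/(-7) - 5/12*(-7)) = 3458*(-1/2414) - 95241/(155*(-⅐) + 35/12) = -1729/1207 - 95241/(-155/7 + 35/12) = -1729/1207 - 95241/(-1615/84) = -1729/1207 - 95241*(-84/1615) = -1729/1207 + 8000244/1615 = 567853069/114665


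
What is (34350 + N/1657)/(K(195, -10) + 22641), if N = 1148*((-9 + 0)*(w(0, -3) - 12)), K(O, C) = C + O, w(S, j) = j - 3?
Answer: 28551963/18911341 ≈ 1.5098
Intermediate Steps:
w(S, j) = -3 + j
N = 185976 (N = 1148*((-9 + 0)*((-3 - 3) - 12)) = 1148*(-9*(-6 - 12)) = 1148*(-9*(-18)) = 1148*162 = 185976)
(34350 + N/1657)/(K(195, -10) + 22641) = (34350 + 185976/1657)/((-10 + 195) + 22641) = (34350 + 185976*(1/1657))/(185 + 22641) = (34350 + 185976/1657)/22826 = (57103926/1657)*(1/22826) = 28551963/18911341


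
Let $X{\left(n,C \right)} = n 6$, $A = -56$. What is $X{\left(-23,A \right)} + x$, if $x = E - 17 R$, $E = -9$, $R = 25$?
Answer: $-572$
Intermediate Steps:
$x = -434$ ($x = -9 - 425 = -434$)
$X{\left(n,C \right)} = 6 n$
$X{\left(-23,A \right)} + x = 6 \left(-23\right) - 434 = -138 - 434 = -572$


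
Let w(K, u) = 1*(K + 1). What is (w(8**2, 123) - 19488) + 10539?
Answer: -8884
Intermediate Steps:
w(K, u) = 1 + K (w(K, u) = 1*(1 + K) = 1 + K)
(w(8**2, 123) - 19488) + 10539 = ((1 + 8**2) - 19488) + 10539 = ((1 + 64) - 19488) + 10539 = (65 - 19488) + 10539 = -19423 + 10539 = -8884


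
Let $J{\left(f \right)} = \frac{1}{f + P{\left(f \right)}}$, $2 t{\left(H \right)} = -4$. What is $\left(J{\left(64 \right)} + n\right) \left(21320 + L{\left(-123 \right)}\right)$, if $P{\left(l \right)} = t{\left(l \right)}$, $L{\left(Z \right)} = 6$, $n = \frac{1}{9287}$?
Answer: $\frac{99688387}{287897} \approx 346.26$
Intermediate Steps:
$n = \frac{1}{9287} \approx 0.00010768$
$t{\left(H \right)} = -2$ ($t{\left(H \right)} = \frac{1}{2} \left(-4\right) = -2$)
$P{\left(l \right)} = -2$
$J{\left(f \right)} = \frac{1}{-2 + f}$ ($J{\left(f \right)} = \frac{1}{f - 2} = \frac{1}{-2 + f}$)
$\left(J{\left(64 \right)} + n\right) \left(21320 + L{\left(-123 \right)}\right) = \left(\frac{1}{-2 + 64} + \frac{1}{9287}\right) \left(21320 + 6\right) = \left(\frac{1}{62} + \frac{1}{9287}\right) 21326 = \frac{9349}{575794} \cdot 21326 = \frac{99688387}{287897}$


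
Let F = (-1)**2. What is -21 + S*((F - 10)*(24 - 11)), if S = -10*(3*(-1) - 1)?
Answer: -4701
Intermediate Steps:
F = 1
S = 40 (S = -10*(-3 - 1) = -10*(-4) = -5*(-8) = 40)
-21 + S*((F - 10)*(24 - 11)) = -21 + 40*((1 - 10)*(24 - 11)) = -21 + 40*(-9*13) = -21 + 40*(-117) = -21 - 4680 = -4701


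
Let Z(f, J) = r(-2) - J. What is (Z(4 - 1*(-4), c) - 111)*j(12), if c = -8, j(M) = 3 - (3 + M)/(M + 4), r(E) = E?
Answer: -3465/16 ≈ -216.56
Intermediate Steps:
j(M) = 3 - (3 + M)/(4 + M)
Z(f, J) = -2 - J
(Z(4 - 1*(-4), c) - 111)*j(12) = ((-2 - 1*(-8)) - 111)*((9 + 2*12)/(4 + 12)) = ((-2 + 8) - 111)*((9 + 24)/16) = (6 - 111)*((1/16)*33) = -105*33/16 = -3465/16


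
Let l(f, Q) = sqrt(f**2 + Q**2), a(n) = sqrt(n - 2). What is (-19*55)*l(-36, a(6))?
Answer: -10450*sqrt(13) ≈ -37678.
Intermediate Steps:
a(n) = sqrt(-2 + n)
l(f, Q) = sqrt(Q**2 + f**2)
(-19*55)*l(-36, a(6)) = (-19*55)*sqrt((sqrt(-2 + 6))**2 + (-36)**2) = -1045*sqrt((sqrt(4))**2 + 1296) = -1045*sqrt(2**2 + 1296) = -1045*sqrt(4 + 1296) = -10450*sqrt(13)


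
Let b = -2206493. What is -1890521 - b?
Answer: 315972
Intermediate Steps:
-1890521 - b = -1890521 - 1*(-2206493) = -1890521 + 2206493 = 315972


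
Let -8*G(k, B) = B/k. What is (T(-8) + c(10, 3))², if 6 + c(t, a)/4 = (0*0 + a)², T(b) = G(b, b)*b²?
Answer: 16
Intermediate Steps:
G(k, B) = -B/(8*k)
T(b) = -b²/8 (T(b) = (-b/(8*b))*b² = -b²/8)
c(t, a) = -24 + 4*a² (c(t, a) = -24 + 4*(0*0 + a)² = -24 + 4*(0 + a)² = -24 + 4*a²)
(T(-8) + c(10, 3))² = (-⅛*(-8)² + (-24 + 4*3²))² = (-⅛*64 + (-24 + 4*9))² = (-8 + (-24 + 36))² = (-8 + 12)² = 4² = 16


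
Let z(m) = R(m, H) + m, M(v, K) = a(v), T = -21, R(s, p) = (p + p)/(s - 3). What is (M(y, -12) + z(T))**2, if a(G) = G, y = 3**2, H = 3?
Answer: 2401/16 ≈ 150.06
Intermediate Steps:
R(s, p) = 2*p/(-3 + s) (R(s, p) = (2*p)/(-3 + s) = 2*p/(-3 + s))
y = 9
M(v, K) = v
z(m) = m + 6/(-3 + m) (z(m) = 2*3/(-3 + m) + m = 6/(-3 + m) + m = m + 6/(-3 + m))
(M(y, -12) + z(T))**2 = (9 + (6 - 21*(-3 - 21))/(-3 - 21))**2 = (9 + (6 - 21*(-24))/(-24))**2 = (9 - (6 + 504)/24)**2 = (9 - 1/24*510)**2 = (9 - 85/4)**2 = (-49/4)**2 = 2401/16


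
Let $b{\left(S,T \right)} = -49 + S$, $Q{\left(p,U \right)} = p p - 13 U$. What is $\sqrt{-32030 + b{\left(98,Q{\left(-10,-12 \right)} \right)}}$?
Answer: $i \sqrt{31981} \approx 178.83 i$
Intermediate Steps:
$Q{\left(p,U \right)} = p^{2} - 13 U$
$\sqrt{-32030 + b{\left(98,Q{\left(-10,-12 \right)} \right)}} = \sqrt{-32030 + \left(-49 + 98\right)} = \sqrt{-32030 + 49} = \sqrt{-31981} = i \sqrt{31981}$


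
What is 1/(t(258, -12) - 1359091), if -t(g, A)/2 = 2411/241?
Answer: -241/327545753 ≈ -7.3577e-7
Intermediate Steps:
t(g, A) = -4822/241
1/(t(258, -12) - 1359091) = 1/(-4822/241 - 1359091) = 1/(-327545753/241) = -241/327545753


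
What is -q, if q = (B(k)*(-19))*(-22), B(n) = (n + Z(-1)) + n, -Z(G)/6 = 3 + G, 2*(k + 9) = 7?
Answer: 9614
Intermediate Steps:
k = -11/2 (k = -9 + (½)*7 = -9 + 7/2 = -11/2 ≈ -5.5000)
Z(G) = -18 - 6*G (Z(G) = -6*(3 + G) = -18 - 6*G)
B(n) = -12 + 2*n (B(n) = (n + (-18 - 6*(-1))) + n = (n + (-18 + 6)) + n = (n - 12) + n = (-12 + n) + n = -12 + 2*n)
q = -9614 (q = ((-12 + 2*(-11/2))*(-19))*(-22) = ((-12 - 11)*(-19))*(-22) = -23*(-19)*(-22) = 437*(-22) = -9614)
-q = -1*(-9614) = 9614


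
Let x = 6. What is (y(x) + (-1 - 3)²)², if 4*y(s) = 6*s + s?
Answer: 2809/4 ≈ 702.25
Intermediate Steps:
y(s) = 7*s/4 (y(s) = (6*s + s)/4 = (7*s)/4 = 7*s/4)
(y(x) + (-1 - 3)²)² = ((7/4)*6 + (-1 - 3)²)² = (21/2 + (-4)²)² = (21/2 + 16)² = (53/2)² = 2809/4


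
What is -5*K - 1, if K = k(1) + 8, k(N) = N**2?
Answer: -46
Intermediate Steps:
K = 9 (K = 1**2 + 8 = 1 + 8 = 9)
-5*K - 1 = -5*9 - 1 = -45 - 1 = -46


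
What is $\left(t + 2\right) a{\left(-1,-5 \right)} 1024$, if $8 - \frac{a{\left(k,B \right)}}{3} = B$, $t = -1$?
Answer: $39936$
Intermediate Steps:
$a{\left(k,B \right)} = 24 - 3 B$
$\left(t + 2\right) a{\left(-1,-5 \right)} 1024 = \left(-1 + 2\right) \left(24 - -15\right) 1024 = 1 \left(24 + 15\right) 1024 = 1 \cdot 39 \cdot 1024 = 39 \cdot 1024 = 39936$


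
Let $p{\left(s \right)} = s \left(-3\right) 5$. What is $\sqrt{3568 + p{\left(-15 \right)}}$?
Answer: $\sqrt{3793} \approx 61.587$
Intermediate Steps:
$p{\left(s \right)} = - 15 s$ ($p{\left(s \right)} = - 3 s 5 = - 15 s$)
$\sqrt{3568 + p{\left(-15 \right)}} = \sqrt{3568 - -225} = \sqrt{3568 + 225} = \sqrt{3793}$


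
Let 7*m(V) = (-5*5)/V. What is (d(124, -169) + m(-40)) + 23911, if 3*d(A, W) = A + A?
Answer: 4030951/168 ≈ 23994.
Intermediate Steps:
d(A, W) = 2*A/3 (d(A, W) = (A + A)/3 = (2*A)/3 = 2*A/3)
m(V) = -25/(7*V) (m(V) = ((-5*5)/V)/7 = (-25/V)/7 = -25/(7*V))
(d(124, -169) + m(-40)) + 23911 = ((⅔)*124 - 25/7/(-40)) + 23911 = (248/3 - 25/7*(-1/40)) + 23911 = (248/3 + 5/56) + 23911 = 13903/168 + 23911 = 4030951/168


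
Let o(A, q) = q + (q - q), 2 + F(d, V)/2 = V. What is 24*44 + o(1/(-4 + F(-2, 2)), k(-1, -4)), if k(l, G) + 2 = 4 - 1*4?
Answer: 1054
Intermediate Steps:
F(d, V) = -4 + 2*V
k(l, G) = -2 (k(l, G) = -2 + (4 - 1*4) = -2 + (4 - 4) = -2 + 0 = -2)
o(A, q) = q (o(A, q) = q + 0 = q)
24*44 + o(1/(-4 + F(-2, 2)), k(-1, -4)) = 24*44 - 2 = 1056 - 2 = 1054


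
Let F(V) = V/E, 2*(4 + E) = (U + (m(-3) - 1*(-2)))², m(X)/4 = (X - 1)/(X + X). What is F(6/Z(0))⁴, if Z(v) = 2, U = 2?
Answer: 531441/723394816 ≈ 0.00073465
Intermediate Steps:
m(X) = 2*(-1 + X)/X (m(X) = 4*((X - 1)/(X + X)) = 4*((-1 + X)/((2*X))) = 4*((-1 + X)*(1/(2*X))) = 4*((-1 + X)/(2*X)) = 2*(-1 + X)/X)
E = 164/9 (E = -4 + (2 + ((2 - 2/(-3)) - 1*(-2)))²/2 = -4 + (2 + ((2 - 2*(-⅓)) + 2))²/2 = -4 + (2 + ((2 + ⅔) + 2))²/2 = -4 + (2 + (8/3 + 2))²/2 = -4 + (2 + 14/3)²/2 = -4 + (20/3)²/2 = -4 + (½)*(400/9) = -4 + 200/9 = 164/9 ≈ 18.222)
F(V) = 9*V/164 (F(V) = V/(164/9) = V*(9/164) = 9*V/164)
F(6/Z(0))⁴ = (9*(6/2)/164)⁴ = (9*(6*(½))/164)⁴ = ((9/164)*3)⁴ = (27/164)⁴ = 531441/723394816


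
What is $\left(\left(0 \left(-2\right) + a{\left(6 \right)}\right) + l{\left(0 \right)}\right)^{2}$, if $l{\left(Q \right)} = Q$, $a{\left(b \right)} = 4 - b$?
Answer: $4$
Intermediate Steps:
$\left(\left(0 \left(-2\right) + a{\left(6 \right)}\right) + l{\left(0 \right)}\right)^{2} = \left(\left(0 \left(-2\right) + \left(4 - 6\right)\right) + 0\right)^{2} = \left(\left(0 + \left(4 - 6\right)\right) + 0\right)^{2} = \left(\left(0 - 2\right) + 0\right)^{2} = \left(-2 + 0\right)^{2} = \left(-2\right)^{2} = 4$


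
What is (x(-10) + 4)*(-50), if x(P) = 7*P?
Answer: 3300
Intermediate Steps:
(x(-10) + 4)*(-50) = (7*(-10) + 4)*(-50) = (-70 + 4)*(-50) = -66*(-50) = 3300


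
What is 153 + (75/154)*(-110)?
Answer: 696/7 ≈ 99.429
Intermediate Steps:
153 + (75/154)*(-110) = 153 - 375/7 = 696/7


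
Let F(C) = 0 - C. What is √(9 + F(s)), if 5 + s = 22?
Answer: 2*I*√2 ≈ 2.8284*I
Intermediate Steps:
s = 17 (s = -5 + 22 = 17)
F(C) = -C
√(9 + F(s)) = √(9 - 1*17) = √(9 - 17) = √(-8) = 2*I*√2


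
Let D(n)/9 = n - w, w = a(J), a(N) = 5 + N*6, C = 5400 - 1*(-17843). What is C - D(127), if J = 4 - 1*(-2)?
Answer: 22469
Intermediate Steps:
J = 6 (J = 4 + 2 = 6)
C = 23243 (C = 5400 + 17843 = 23243)
a(N) = 5 + 6*N
w = 41 (w = 5 + 6*6 = 5 + 36 = 41)
D(n) = -369 + 9*n (D(n) = 9*(n - 1*41) = 9*(n - 41) = 9*(-41 + n) = -369 + 9*n)
C - D(127) = 23243 - (-369 + 9*127) = 23243 - (-369 + 1143) = 23243 - 1*774 = 23243 - 774 = 22469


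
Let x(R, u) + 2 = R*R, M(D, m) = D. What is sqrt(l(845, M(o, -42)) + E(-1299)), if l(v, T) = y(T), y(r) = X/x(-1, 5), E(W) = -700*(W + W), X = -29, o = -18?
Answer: sqrt(1818629) ≈ 1348.6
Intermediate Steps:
x(R, u) = -2 + R**2 (x(R, u) = -2 + R*R = -2 + R**2)
E(W) = -1400*W
y(r) = 29 (y(r) = -29/(-2 + (-1)**2) = -29/(-2 + 1) = -29/(-1) = -29*(-1) = 29)
l(v, T) = 29
sqrt(l(845, M(o, -42)) + E(-1299)) = sqrt(29 - 1400*(-1299)) = sqrt(29 + 1818600) = sqrt(1818629)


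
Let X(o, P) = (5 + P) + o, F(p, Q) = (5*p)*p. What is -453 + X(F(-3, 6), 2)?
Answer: -401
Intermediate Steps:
F(p, Q) = 5*p²
X(o, P) = 5 + P + o
-453 + X(F(-3, 6), 2) = -453 + (5 + 2 + 5*(-3)²) = -453 + (5 + 2 + 5*9) = -453 + (5 + 2 + 45) = -453 + 52 = -401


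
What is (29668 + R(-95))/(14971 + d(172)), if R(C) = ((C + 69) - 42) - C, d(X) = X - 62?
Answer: 29695/15081 ≈ 1.9690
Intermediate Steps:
d(X) = -62 + X
R(C) = 27 (R(C) = ((69 + C) - 42) - C = (27 + C) - C = 27)
(29668 + R(-95))/(14971 + d(172)) = (29668 + 27)/(14971 + (-62 + 172)) = 29695/(14971 + 110) = 29695/15081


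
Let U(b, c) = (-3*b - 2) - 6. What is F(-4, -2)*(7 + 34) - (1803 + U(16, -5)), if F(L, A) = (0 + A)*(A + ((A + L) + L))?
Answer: -763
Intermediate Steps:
U(b, c) = -8 - 3*b (U(b, c) = (-2 - 3*b) - 6 = -8 - 3*b)
F(L, A) = A*(2*A + 2*L) (F(L, A) = A*(A + (A + 2*L)) = A*(2*A + 2*L))
F(-4, -2)*(7 + 34) - (1803 + U(16, -5)) = (2*(-2)*(-2 - 4))*(7 + 34) - (1803 + (-8 - 3*16)) = (2*(-2)*(-6))*41 - (1803 + (-8 - 48)) = 24*41 - (1803 - 56) = 984 - 1*1747 = 984 - 1747 = -763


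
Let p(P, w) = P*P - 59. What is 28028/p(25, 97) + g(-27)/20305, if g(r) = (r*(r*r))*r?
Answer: 434952073/5746315 ≈ 75.692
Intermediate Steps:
g(r) = r⁴ (g(r) = (r*r²)*r = r³*r = r⁴)
p(P, w) = -59 + P² (p(P, w) = P² - 59 = -59 + P²)
28028/p(25, 97) + g(-27)/20305 = 28028/(-59 + 25²) + (-27)⁴/20305 = 28028/(-59 + 625) + 531441*(1/20305) = 28028/566 + 531441/20305 = 28028*(1/566) + 531441/20305 = 14014/283 + 531441/20305 = 434952073/5746315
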